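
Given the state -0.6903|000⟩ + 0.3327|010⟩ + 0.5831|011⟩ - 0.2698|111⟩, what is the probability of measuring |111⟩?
0.07279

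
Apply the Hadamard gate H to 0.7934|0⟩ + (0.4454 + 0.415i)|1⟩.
(0.876 + 0.2934i)|0⟩ + (0.2461 - 0.2934i)|1⟩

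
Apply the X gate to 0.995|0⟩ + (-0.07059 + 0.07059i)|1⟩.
(-0.07059 + 0.07059i)|0⟩ + 0.995|1⟩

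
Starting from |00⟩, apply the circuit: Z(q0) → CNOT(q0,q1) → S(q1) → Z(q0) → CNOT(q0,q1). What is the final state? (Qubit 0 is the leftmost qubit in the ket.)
|00⟩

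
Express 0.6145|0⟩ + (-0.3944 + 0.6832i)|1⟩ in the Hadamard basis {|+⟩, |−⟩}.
(0.1556 + 0.4831i)|+⟩ + (0.7134 - 0.4831i)|−⟩

With |ψ⟩ = α|0⟩ + β|1⟩, the Hadamard-basis coefficients are ⟨+|ψ⟩ = (α + β)/√2 and ⟨−|ψ⟩ = (α − β)/√2.
Here α = 0.6145, β = (-0.3944 + 0.6832i): (α + β)/√2 = (0.1556 + 0.4831i), (α − β)/√2 = (0.7134 - 0.4831i).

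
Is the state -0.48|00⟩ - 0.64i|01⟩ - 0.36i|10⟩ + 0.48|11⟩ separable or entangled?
Separable

Writing the state as a|00⟩ + b|01⟩ + c|10⟩ + d|11⟩, it is a product state iff ad − bc = 0.
Here (a, b, c, d) = (-0.48, -0.64i, -0.36i, 0.48): ad − bc = (-0.48)(0.48) − (-0.64i)(-0.36i) = 0, so the state is separable.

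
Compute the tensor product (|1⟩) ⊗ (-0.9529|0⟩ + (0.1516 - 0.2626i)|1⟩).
-0.9529|10⟩ + (0.1516 - 0.2626i)|11⟩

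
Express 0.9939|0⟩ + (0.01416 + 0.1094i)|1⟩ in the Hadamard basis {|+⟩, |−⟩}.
(0.7128 + 0.07736i)|+⟩ + (0.6928 - 0.07736i)|−⟩

With |ψ⟩ = α|0⟩ + β|1⟩, the Hadamard-basis coefficients are ⟨+|ψ⟩ = (α + β)/√2 and ⟨−|ψ⟩ = (α − β)/√2.
Here α = 0.9939, β = (0.01416 + 0.1094i): (α + β)/√2 = (0.7128 + 0.07736i), (α − β)/√2 = (0.6928 - 0.07736i).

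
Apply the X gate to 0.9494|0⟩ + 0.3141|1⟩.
0.3141|0⟩ + 0.9494|1⟩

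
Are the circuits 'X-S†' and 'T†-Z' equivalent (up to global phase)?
No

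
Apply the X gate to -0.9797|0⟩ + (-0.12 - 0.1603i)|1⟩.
(-0.12 - 0.1603i)|0⟩ - 0.9797|1⟩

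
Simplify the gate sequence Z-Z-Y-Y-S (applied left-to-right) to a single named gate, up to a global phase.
S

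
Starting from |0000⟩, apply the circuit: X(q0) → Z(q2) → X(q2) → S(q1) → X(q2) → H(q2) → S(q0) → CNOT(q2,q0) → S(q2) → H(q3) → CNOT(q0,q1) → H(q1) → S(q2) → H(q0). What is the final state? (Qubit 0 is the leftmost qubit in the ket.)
0.25i|0000⟩ + 0.25i|0001⟩ - 0.25i|0010⟩ - 0.25i|0011⟩ - 0.25i|0100⟩ - 0.25i|0101⟩ - 0.25i|0110⟩ - 0.25i|0111⟩ - 0.25i|1000⟩ - 0.25i|1001⟩ - 0.25i|1010⟩ - 0.25i|1011⟩ + 0.25i|1100⟩ + 0.25i|1101⟩ - 0.25i|1110⟩ - 0.25i|1111⟩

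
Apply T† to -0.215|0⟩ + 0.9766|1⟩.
-0.215|0⟩ + (0.6906 - 0.6906i)|1⟩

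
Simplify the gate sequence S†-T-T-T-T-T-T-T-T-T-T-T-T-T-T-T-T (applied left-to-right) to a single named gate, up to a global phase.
S†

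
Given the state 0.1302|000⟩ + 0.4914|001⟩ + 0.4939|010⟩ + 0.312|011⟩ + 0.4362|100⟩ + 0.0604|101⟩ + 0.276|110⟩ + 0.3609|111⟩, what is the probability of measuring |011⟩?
0.09734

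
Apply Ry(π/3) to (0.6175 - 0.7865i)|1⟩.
(-0.3088 + 0.3933i)|0⟩ + (0.5348 - 0.6811i)|1⟩

Ry(π/3) = [[cos(θ/2), −sin(θ/2)], [sin(θ/2), cos(θ/2)]]; θ = π/3, cos(θ/2) ≈ 0.866025, sin(θ/2) ≈ 0.5.
With a = amp(|0⟩) = 0 and b = amp(|1⟩) = (0.6175 - 0.7865i):
new amp(|0⟩) = (0.866025)·a + (-0.5)·b = (-0.3088 + 0.3933i)
new amp(|1⟩) = (0.5)·a + (0.866025)·b = (0.5348 - 0.6811i)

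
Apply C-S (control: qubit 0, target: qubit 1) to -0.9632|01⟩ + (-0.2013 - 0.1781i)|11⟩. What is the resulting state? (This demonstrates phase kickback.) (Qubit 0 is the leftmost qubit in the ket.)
-0.9632|01⟩ + (0.1781 - 0.2013i)|11⟩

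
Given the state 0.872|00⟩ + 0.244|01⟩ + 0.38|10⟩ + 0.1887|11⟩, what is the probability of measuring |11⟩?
0.03561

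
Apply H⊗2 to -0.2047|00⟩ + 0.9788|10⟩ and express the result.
0.3871|00⟩ + 0.3871|01⟩ - 0.5918|10⟩ - 0.5918|11⟩

H⊗2 gives amp(|y⟩) = (1/2) Σ_x (−1)^(x·y) amp(|x⟩), where x·y is the number of positions in which both x and y have a 1.
|00⟩: (-0.2047 + 0.9788)/2 = 0.3871
|01⟩: (-0.2047 + 0.9788)/2 = 0.3871
|10⟩: (-0.2047 - 0.9788)/2 = -0.5918
|11⟩: (-0.2047 - 0.9788)/2 = -0.5918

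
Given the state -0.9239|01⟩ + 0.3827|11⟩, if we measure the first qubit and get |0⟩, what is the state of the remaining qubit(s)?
-|1⟩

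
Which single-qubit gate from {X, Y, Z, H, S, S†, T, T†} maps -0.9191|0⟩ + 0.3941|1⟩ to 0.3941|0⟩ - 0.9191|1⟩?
X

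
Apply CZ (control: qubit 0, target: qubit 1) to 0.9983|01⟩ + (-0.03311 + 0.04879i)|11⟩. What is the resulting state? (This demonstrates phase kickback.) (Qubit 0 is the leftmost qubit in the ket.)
0.9983|01⟩ + (0.03311 - 0.04879i)|11⟩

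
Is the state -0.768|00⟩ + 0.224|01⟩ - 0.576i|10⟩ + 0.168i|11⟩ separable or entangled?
Separable

Writing the state as a|00⟩ + b|01⟩ + c|10⟩ + d|11⟩, it is a product state iff ad − bc = 0.
Here (a, b, c, d) = (-0.768, 0.224, -0.576i, 0.168i): ad − bc = (-0.768)(0.168i) − (0.224)(-0.576i) = 0, so the state is separable.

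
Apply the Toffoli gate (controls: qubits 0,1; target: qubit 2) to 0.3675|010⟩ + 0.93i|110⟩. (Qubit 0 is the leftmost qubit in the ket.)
0.3675|010⟩ + 0.93i|111⟩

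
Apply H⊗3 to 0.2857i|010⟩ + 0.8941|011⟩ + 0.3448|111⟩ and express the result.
(0.438 + 0.101i)|000⟩ + (-0.438 + 0.101i)|001⟩ + (-0.438 - 0.101i)|010⟩ + (0.438 - 0.101i)|011⟩ + (0.1942 + 0.101i)|100⟩ + (-0.1942 + 0.101i)|101⟩ + (-0.1942 - 0.101i)|110⟩ + (0.1942 - 0.101i)|111⟩

H⊗3 gives amp(|y⟩) = (1/2√2) Σ_x (−1)^(x·y) amp(|x⟩), where x·y is the number of positions in which both x and y have a 1.
|000⟩: (0.2857i + 0.8941 + 0.3448)/(2√2) = (0.438 + 0.101i)
|001⟩: (0.2857i - 0.8941 - 0.3448)/(2√2) = (-0.438 + 0.101i)
|010⟩: (-0.2857i - 0.8941 - 0.3448)/(2√2) = (-0.438 - 0.101i)
|011⟩: (-0.2857i + 0.8941 + 0.3448)/(2√2) = (0.438 - 0.101i)
|100⟩: (0.2857i + 0.8941 - 0.3448)/(2√2) = (0.1942 + 0.101i)
|101⟩: (0.2857i - 0.8941 + 0.3448)/(2√2) = (-0.1942 + 0.101i)
|110⟩: (-0.2857i - 0.8941 + 0.3448)/(2√2) = (-0.1942 - 0.101i)
|111⟩: (-0.2857i + 0.8941 - 0.3448)/(2√2) = (0.1942 - 0.101i)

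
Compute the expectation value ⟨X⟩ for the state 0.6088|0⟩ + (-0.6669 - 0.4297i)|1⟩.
-0.812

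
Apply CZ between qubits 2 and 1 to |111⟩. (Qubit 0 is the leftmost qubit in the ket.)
-|111⟩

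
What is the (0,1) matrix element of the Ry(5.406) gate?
-0.4247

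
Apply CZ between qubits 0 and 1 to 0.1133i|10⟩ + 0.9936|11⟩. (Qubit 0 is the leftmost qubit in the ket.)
0.1133i|10⟩ - 0.9936|11⟩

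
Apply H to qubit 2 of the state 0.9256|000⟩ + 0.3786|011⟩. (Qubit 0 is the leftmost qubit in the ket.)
0.6545|000⟩ + 0.6545|001⟩ + 0.2677|010⟩ - 0.2677|011⟩

H on qubit 2 mixes each pair of kets that differ only in qubit 2: amplitudes (a, b) of (|…0…⟩, |…1…⟩) become ((a + b)/√2, (a − b)/√2). Kets absent from the input have amplitude 0.
(|000⟩, |001⟩): (a, b) = (0.9256, 0) → (0.6545, 0.6545)
(|010⟩, |011⟩): (a, b) = (0, 0.3786) → (0.2677, -0.2677)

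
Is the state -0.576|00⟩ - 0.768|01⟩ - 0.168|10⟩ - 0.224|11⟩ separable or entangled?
Separable

Writing the state as a|00⟩ + b|01⟩ + c|10⟩ + d|11⟩, it is a product state iff ad − bc = 0.
Here (a, b, c, d) = (-0.576, -0.768, -0.168, -0.224): ad − bc = (-0.576)(-0.224) − (-0.768)(-0.168) = 0, so the state is separable.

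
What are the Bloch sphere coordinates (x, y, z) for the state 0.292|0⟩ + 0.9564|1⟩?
(0.5585, 0, -0.8294)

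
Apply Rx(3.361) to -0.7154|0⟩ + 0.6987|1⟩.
(0.07832 - 0.6945i)|0⟩ + (-0.0765 + 0.7111i)|1⟩

Rx(3.361) = [[cos(θ/2), −i·sin(θ/2)], [−i·sin(θ/2), cos(θ/2)]]; θ = 3.361, cos(θ/2) ≈ -0.109484, sin(θ/2) ≈ 0.993989.
With a = amp(|0⟩) = -0.7154 and b = amp(|1⟩) = 0.6987:
new amp(|0⟩) = (-0.109484)·a + (-0.993989i)·b = (0.07832 - 0.6945i)
new amp(|1⟩) = (-0.993989i)·a + (-0.109484)·b = (-0.0765 + 0.7111i)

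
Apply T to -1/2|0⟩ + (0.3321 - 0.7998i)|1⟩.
-1/2|0⟩ + (0.8004 - 0.3307i)|1⟩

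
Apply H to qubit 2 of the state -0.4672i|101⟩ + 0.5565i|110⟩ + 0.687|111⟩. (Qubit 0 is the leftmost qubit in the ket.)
-0.3304i|100⟩ + 0.3304i|101⟩ + (0.4858 + 0.3935i)|110⟩ + (-0.4858 + 0.3935i)|111⟩

H on qubit 2 mixes each pair of kets that differ only in qubit 2: amplitudes (a, b) of (|…0…⟩, |…1…⟩) become ((a + b)/√2, (a − b)/√2). Kets absent from the input have amplitude 0.
(|100⟩, |101⟩): (a, b) = (0, -0.4672i) → (-0.3304i, 0.3304i)
(|110⟩, |111⟩): (a, b) = (0.5565i, 0.687) → ((0.4858 + 0.3935i), (-0.4858 + 0.3935i))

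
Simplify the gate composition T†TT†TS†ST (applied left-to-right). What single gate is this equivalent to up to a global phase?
T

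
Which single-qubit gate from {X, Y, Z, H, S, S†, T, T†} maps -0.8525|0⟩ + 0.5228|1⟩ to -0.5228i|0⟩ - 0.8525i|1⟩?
Y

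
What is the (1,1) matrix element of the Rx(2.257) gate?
0.428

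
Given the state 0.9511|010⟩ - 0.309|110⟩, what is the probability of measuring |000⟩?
0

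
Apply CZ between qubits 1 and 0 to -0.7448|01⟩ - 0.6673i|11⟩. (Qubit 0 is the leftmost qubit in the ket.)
-0.7448|01⟩ + 0.6673i|11⟩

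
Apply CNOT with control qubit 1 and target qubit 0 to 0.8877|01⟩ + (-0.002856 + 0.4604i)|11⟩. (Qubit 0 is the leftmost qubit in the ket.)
(-0.002856 + 0.4604i)|01⟩ + 0.8877|11⟩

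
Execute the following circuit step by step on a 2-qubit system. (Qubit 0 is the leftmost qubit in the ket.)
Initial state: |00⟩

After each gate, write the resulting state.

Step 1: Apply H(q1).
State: 1/√2|00⟩ + 1/√2|01⟩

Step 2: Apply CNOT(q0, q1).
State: 1/√2|00⟩ + 1/√2|01⟩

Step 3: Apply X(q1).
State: 1/√2|00⟩ + 1/√2|01⟩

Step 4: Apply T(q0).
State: 1/√2|00⟩ + 1/√2|01⟩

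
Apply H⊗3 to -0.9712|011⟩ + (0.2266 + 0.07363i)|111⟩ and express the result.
(-0.2633 + 0.02603i)|000⟩ + (0.2633 - 0.02603i)|001⟩ + (0.2633 - 0.02603i)|010⟩ + (-0.2633 + 0.02603i)|011⟩ + (-0.4235 - 0.02603i)|100⟩ + (0.4235 + 0.02603i)|101⟩ + (0.4235 + 0.02603i)|110⟩ + (-0.4235 - 0.02603i)|111⟩

H⊗3 gives amp(|y⟩) = (1/2√2) Σ_x (−1)^(x·y) amp(|x⟩), where x·y is the number of positions in which both x and y have a 1.
|000⟩: (-0.9712 + (0.2266 + 0.07363i))/(2√2) = (-0.2633 + 0.02603i)
|001⟩: (0.9712 - (0.2266 + 0.07363i))/(2√2) = (0.2633 - 0.02603i)
|010⟩: (0.9712 - (0.2266 + 0.07363i))/(2√2) = (0.2633 - 0.02603i)
|011⟩: (-0.9712 + (0.2266 + 0.07363i))/(2√2) = (-0.2633 + 0.02603i)
|100⟩: (-0.9712 - (0.2266 + 0.07363i))/(2√2) = (-0.4235 - 0.02603i)
|101⟩: (0.9712 + (0.2266 + 0.07363i))/(2√2) = (0.4235 + 0.02603i)
|110⟩: (0.9712 + (0.2266 + 0.07363i))/(2√2) = (0.4235 + 0.02603i)
|111⟩: (-0.9712 - (0.2266 + 0.07363i))/(2√2) = (-0.4235 - 0.02603i)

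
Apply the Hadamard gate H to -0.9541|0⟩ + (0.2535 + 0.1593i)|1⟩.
(-0.4954 + 0.1126i)|0⟩ + (-0.8539 - 0.1126i)|1⟩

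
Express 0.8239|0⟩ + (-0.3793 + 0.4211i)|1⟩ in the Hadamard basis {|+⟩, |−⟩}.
(0.3144 + 0.2978i)|+⟩ + (0.8508 - 0.2978i)|−⟩

With |ψ⟩ = α|0⟩ + β|1⟩, the Hadamard-basis coefficients are ⟨+|ψ⟩ = (α + β)/√2 and ⟨−|ψ⟩ = (α − β)/√2.
Here α = 0.8239, β = (-0.3793 + 0.4211i): (α + β)/√2 = (0.3144 + 0.2978i), (α − β)/√2 = (0.8508 - 0.2978i).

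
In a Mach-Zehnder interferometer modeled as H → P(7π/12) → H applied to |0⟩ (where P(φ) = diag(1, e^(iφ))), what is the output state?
(0.3706 + 0.483i)|0⟩ + (0.6294 - 0.483i)|1⟩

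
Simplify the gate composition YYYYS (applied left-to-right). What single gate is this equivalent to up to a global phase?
S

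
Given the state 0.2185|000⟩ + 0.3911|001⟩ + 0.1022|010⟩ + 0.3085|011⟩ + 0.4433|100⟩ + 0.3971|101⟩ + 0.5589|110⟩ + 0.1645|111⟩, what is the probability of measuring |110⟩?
0.3124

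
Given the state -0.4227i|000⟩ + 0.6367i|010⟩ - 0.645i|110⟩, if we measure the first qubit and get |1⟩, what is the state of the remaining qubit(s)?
-i|10⟩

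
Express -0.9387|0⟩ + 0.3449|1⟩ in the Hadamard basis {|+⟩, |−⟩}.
-0.4199|+⟩ - 0.9076|−⟩

With |ψ⟩ = α|0⟩ + β|1⟩, the Hadamard-basis coefficients are ⟨+|ψ⟩ = (α + β)/√2 and ⟨−|ψ⟩ = (α − β)/√2.
Here α = -0.9387, β = 0.3449: (α + β)/√2 = -0.4199, (α − β)/√2 = -0.9076.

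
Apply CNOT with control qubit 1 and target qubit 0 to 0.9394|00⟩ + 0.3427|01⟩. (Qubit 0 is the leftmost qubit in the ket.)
0.9394|00⟩ + 0.3427|11⟩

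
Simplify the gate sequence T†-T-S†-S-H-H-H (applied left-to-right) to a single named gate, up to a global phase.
H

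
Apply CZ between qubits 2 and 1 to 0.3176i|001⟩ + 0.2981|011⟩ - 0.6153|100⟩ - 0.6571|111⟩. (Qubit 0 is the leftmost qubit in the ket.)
0.3176i|001⟩ - 0.2981|011⟩ - 0.6153|100⟩ + 0.6571|111⟩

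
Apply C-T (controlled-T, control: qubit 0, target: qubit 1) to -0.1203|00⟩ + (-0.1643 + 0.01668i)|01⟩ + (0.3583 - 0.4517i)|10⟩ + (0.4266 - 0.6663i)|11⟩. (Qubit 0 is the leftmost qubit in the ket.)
-0.1203|00⟩ + (-0.1643 + 0.01668i)|01⟩ + (0.3583 - 0.4517i)|10⟩ + (0.7728 - 0.1695i)|11⟩

C-T leaves the control-|0⟩ kets |00⟩, |01⟩ unchanged and applies T to qubit 1 on the control-|1⟩ pair (|10⟩, |11⟩).
T = [[1, 0], [0, (1/√2 + (1/√2)i)]].
With a = amp(|10⟩) = (0.3583 - 0.4517i) and b = amp(|11⟩) = (0.4266 - 0.6663i):
new amp(|10⟩) = (1)·a = (0.3583 - 0.4517i)
new amp(|11⟩) = (1/√2 + (1/√2)i)·b = (0.7728 - 0.1695i)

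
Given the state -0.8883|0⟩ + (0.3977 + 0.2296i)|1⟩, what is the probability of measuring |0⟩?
0.7891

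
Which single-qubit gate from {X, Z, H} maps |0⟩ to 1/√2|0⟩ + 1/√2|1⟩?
H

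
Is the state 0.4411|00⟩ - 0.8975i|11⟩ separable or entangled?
Entangled

Writing the state as a|00⟩ + b|01⟩ + c|10⟩ + d|11⟩, it is a product state iff ad − bc = 0.
Here (a, b, c, d) = (0.4411, 0, 0, -0.8975i): ad − bc = (0.4411)(-0.8975i) − (0)(0) = -0.3959i ≠ 0, so the state is entangled.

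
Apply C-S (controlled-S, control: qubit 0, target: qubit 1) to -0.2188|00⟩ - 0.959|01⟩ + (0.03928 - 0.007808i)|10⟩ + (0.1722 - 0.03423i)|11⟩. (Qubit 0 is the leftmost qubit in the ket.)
-0.2188|00⟩ - 0.959|01⟩ + (0.03928 - 0.007808i)|10⟩ + (0.03423 + 0.1722i)|11⟩

C-S leaves the control-|0⟩ kets |00⟩, |01⟩ unchanged and applies S to qubit 1 on the control-|1⟩ pair (|10⟩, |11⟩).
S = [[1, 0], [0, i]].
With a = amp(|10⟩) = (0.03928 - 0.007808i) and b = amp(|11⟩) = (0.1722 - 0.03423i):
new amp(|10⟩) = (1)·a = (0.03928 - 0.007808i)
new amp(|11⟩) = (i)·b = (0.03423 + 0.1722i)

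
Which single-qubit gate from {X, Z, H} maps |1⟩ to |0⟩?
X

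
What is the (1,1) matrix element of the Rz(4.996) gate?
(-0.7999 + 0.6001i)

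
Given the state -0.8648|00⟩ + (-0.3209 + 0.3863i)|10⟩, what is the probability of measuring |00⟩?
0.7479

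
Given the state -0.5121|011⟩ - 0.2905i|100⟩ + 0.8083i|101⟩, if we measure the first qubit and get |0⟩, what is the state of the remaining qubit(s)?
-|11⟩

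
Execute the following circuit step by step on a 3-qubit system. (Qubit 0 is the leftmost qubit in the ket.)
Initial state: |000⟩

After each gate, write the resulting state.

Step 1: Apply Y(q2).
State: i|001⟩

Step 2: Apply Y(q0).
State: -|101⟩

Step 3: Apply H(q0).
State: -1/√2|001⟩ + 1/√2|101⟩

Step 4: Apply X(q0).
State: 1/√2|001⟩ - 1/√2|101⟩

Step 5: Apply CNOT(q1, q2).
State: 1/√2|001⟩ - 1/√2|101⟩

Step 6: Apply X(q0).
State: -1/√2|001⟩ + 1/√2|101⟩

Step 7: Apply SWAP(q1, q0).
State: -1/√2|001⟩ + 1/√2|011⟩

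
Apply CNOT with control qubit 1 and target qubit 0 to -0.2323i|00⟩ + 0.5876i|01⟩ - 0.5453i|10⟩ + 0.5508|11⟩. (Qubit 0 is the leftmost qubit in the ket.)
-0.2323i|00⟩ + 0.5508|01⟩ - 0.5453i|10⟩ + 0.5876i|11⟩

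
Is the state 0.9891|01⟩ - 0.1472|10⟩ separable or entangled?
Entangled

Writing the state as a|00⟩ + b|01⟩ + c|10⟩ + d|11⟩, it is a product state iff ad − bc = 0.
Here (a, b, c, d) = (0, 0.9891, -0.1472, 0): ad − bc = (0)(0) − (0.9891)(-0.1472) = 0.1456 ≠ 0, so the state is entangled.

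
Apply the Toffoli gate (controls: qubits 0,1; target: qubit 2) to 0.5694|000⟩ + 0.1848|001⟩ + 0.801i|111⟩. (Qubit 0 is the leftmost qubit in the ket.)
0.5694|000⟩ + 0.1848|001⟩ + 0.801i|110⟩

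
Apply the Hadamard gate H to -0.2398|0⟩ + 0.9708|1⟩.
0.5169|0⟩ - 0.856|1⟩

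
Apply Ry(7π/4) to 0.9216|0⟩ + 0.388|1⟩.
-0.9999|0⟩ - 0.005784|1⟩

Ry(7π/4) = [[cos(θ/2), −sin(θ/2)], [sin(θ/2), cos(θ/2)]]; θ = 7π/4, cos(θ/2) ≈ -0.92388, sin(θ/2) ≈ 0.382683.
With a = amp(|0⟩) = 0.9216 and b = amp(|1⟩) = 0.388:
new amp(|0⟩) = (-0.92388)·a + (-0.382683)·b = -0.9999
new amp(|1⟩) = (0.382683)·a + (-0.92388)·b = -0.005784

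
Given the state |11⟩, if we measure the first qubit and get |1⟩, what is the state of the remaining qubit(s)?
|1⟩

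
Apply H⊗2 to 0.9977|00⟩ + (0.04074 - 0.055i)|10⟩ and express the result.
(0.5192 - 0.0275i)|00⟩ + (0.5192 - 0.0275i)|01⟩ + (0.4785 + 0.0275i)|10⟩ + (0.4785 + 0.0275i)|11⟩

H⊗2 gives amp(|y⟩) = (1/2) Σ_x (−1)^(x·y) amp(|x⟩), where x·y is the number of positions in which both x and y have a 1.
|00⟩: (0.9977 + (0.04074 - 0.055i))/2 = (0.5192 - 0.0275i)
|01⟩: (0.9977 + (0.04074 - 0.055i))/2 = (0.5192 - 0.0275i)
|10⟩: (0.9977 - (0.04074 - 0.055i))/2 = (0.4785 + 0.0275i)
|11⟩: (0.9977 - (0.04074 - 0.055i))/2 = (0.4785 + 0.0275i)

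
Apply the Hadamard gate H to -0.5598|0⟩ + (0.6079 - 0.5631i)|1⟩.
(0.03401 - 0.3982i)|0⟩ + (-0.8257 + 0.3982i)|1⟩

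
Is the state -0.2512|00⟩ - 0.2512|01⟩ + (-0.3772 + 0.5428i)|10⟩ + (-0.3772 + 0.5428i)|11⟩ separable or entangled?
Separable

Writing the state as a|00⟩ + b|01⟩ + c|10⟩ + d|11⟩, it is a product state iff ad − bc = 0.
Here (a, b, c, d) = (-0.2512, -0.2512, (-0.3772 + 0.5428i), (-0.3772 + 0.5428i)): ad − bc = (-0.2512)(-0.3772 + 0.5428i) − (-0.2512)(-0.3772 + 0.5428i) = 0, so the state is separable.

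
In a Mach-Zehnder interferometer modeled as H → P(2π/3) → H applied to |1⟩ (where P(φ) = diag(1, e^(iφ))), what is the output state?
(0.75 - 0.433i)|0⟩ + (0.25 + 0.433i)|1⟩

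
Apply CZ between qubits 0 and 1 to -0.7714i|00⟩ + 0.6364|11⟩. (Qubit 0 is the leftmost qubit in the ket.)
-0.7714i|00⟩ - 0.6364|11⟩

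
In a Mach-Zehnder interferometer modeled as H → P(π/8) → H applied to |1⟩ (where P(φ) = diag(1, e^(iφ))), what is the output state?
(0.03806 - 0.1913i)|0⟩ + (0.9619 + 0.1913i)|1⟩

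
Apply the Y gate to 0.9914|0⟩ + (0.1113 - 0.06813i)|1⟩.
(-0.06813 - 0.1113i)|0⟩ + 0.9914i|1⟩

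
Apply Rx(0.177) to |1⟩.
-0.08838i|0⟩ + 0.9961|1⟩

Rx(0.177) = [[cos(θ/2), −i·sin(θ/2)], [−i·sin(θ/2), cos(θ/2)]]; θ = 0.177, cos(θ/2) ≈ 0.996086, sin(θ/2) ≈ 0.0883845.
With a = amp(|0⟩) = 0 and b = amp(|1⟩) = 1:
new amp(|0⟩) = (0.996086)·a + (-0.0883845i)·b = -0.08838i
new amp(|1⟩) = (-0.0883845i)·a + (0.996086)·b = 0.9961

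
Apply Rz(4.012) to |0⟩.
(-0.4216 - 0.9068i)|0⟩

Rz(4.012) = [[e^(−iθ/2), 0], [0, e^(iθ/2)]] with e^(±iθ/2) = cos(θ/2) ± i·sin(θ/2); θ = 4.012, cos(θ/2) ≈ -0.421595, sin(θ/2) ≈ 0.906784.
With a = amp(|0⟩) = 1 and b = amp(|1⟩) = 0:
new amp(|0⟩) = (-0.421595 - 0.906784i)·a = (-0.4216 - 0.9068i)
new amp(|1⟩) = (-0.421595 + 0.906784i)·b = 0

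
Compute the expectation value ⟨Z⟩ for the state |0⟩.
1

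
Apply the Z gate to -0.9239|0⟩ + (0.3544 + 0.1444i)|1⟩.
-0.9239|0⟩ + (-0.3544 - 0.1444i)|1⟩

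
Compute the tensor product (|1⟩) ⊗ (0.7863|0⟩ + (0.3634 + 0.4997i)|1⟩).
0.7863|10⟩ + (0.3634 + 0.4997i)|11⟩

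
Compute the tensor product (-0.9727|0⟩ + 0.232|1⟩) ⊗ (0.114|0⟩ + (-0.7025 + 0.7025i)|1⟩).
-0.1109|00⟩ + (0.6833 - 0.6833i)|01⟩ + 0.02645|10⟩ + (-0.163 + 0.163i)|11⟩

amp(|b₁b₂…⟩) = product of the factor amplitudes for bits b₁, b₂, …; only kets whose every factor amplitude is nonzero survive.
|00⟩: (-0.9727)(0.114) = -0.1109
|01⟩: (-0.9727)(-0.7025 + 0.7025i) = (0.6833 - 0.6833i)
|10⟩: (0.232)(0.114) = 0.02645
|11⟩: (0.232)(-0.7025 + 0.7025i) = (-0.163 + 0.163i)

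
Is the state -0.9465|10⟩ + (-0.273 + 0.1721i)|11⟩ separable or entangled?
Separable

Writing the state as a|00⟩ + b|01⟩ + c|10⟩ + d|11⟩, it is a product state iff ad − bc = 0.
Here (a, b, c, d) = (0, 0, -0.9465, (-0.273 + 0.1721i)): ad − bc = (0)(-0.273 + 0.1721i) − (0)(-0.9465) = 0, so the state is separable.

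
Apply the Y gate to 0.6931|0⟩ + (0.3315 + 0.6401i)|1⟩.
(0.6401 - 0.3315i)|0⟩ + 0.6931i|1⟩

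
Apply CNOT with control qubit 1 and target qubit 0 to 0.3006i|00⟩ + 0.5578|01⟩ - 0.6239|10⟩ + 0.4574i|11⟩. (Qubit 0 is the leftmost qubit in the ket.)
0.3006i|00⟩ + 0.4574i|01⟩ - 0.6239|10⟩ + 0.5578|11⟩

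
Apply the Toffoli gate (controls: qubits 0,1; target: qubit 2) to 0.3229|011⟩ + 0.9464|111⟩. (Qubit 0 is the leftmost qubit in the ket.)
0.3229|011⟩ + 0.9464|110⟩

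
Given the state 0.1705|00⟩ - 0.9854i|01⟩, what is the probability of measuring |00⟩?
0.02907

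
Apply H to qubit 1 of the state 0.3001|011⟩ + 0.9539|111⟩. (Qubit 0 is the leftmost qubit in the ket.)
0.2122|001⟩ - 0.2122|011⟩ + 0.6745|101⟩ - 0.6745|111⟩

H on qubit 1 mixes each pair of kets that differ only in qubit 1: amplitudes (a, b) of (|…0…⟩, |…1…⟩) become ((a + b)/√2, (a − b)/√2). Kets absent from the input have amplitude 0.
(|001⟩, |011⟩): (a, b) = (0, 0.3001) → (0.2122, -0.2122)
(|101⟩, |111⟩): (a, b) = (0, 0.9539) → (0.6745, -0.6745)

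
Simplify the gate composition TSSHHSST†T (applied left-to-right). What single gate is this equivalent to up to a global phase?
T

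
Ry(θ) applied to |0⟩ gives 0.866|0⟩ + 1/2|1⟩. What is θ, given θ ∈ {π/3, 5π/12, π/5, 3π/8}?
π/3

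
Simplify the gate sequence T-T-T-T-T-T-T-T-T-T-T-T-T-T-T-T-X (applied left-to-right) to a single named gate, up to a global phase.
X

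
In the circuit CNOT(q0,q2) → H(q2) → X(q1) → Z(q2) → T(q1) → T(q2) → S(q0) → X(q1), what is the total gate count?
8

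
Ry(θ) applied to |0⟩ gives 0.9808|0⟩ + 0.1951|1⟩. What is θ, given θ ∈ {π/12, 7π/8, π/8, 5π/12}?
π/8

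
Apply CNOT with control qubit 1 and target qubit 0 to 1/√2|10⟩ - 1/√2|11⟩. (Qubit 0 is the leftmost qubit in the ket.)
-1/√2|01⟩ + 1/√2|10⟩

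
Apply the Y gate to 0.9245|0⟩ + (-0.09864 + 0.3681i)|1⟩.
(0.3681 + 0.09864i)|0⟩ + 0.9245i|1⟩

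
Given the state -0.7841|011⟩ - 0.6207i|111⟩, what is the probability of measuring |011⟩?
0.6148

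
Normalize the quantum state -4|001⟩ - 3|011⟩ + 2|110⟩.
-0.7428|001⟩ - 0.5571|011⟩ + 0.3714|110⟩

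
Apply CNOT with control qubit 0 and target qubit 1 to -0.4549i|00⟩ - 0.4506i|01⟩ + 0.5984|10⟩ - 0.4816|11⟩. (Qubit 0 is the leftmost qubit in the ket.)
-0.4549i|00⟩ - 0.4506i|01⟩ - 0.4816|10⟩ + 0.5984|11⟩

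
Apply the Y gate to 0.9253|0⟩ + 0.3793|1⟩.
-0.3793i|0⟩ + 0.9253i|1⟩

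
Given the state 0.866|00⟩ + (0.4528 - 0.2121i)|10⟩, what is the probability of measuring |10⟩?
0.25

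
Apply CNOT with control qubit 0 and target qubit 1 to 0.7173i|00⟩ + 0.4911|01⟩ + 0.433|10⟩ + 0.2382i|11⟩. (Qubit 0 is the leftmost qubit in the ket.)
0.7173i|00⟩ + 0.4911|01⟩ + 0.2382i|10⟩ + 0.433|11⟩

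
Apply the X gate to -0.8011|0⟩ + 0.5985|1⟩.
0.5985|0⟩ - 0.8011|1⟩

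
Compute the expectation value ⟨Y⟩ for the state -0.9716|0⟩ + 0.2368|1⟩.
0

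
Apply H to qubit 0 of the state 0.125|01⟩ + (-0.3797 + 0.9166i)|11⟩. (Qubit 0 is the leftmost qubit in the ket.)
(-0.1801 + 0.6481i)|01⟩ + (0.3569 - 0.6481i)|11⟩

H on qubit 0 mixes each pair of kets that differ only in qubit 0: amplitudes (a, b) of (|…0…⟩, |…1…⟩) become ((a + b)/√2, (a − b)/√2). Kets absent from the input have amplitude 0.
(|01⟩, |11⟩): (a, b) = (0.125, (-0.3797 + 0.9166i)) → ((-0.1801 + 0.6481i), (0.3569 - 0.6481i))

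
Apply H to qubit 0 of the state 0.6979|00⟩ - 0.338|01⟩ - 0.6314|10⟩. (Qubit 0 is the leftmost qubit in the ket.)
0.04702|00⟩ - 0.239|01⟩ + 0.94|10⟩ - 0.239|11⟩

H on qubit 0 mixes each pair of kets that differ only in qubit 0: amplitudes (a, b) of (|…0…⟩, |…1…⟩) become ((a + b)/√2, (a − b)/√2). Kets absent from the input have amplitude 0.
(|00⟩, |10⟩): (a, b) = (0.6979, -0.6314) → (0.04702, 0.94)
(|01⟩, |11⟩): (a, b) = (-0.338, 0) → (-0.239, -0.239)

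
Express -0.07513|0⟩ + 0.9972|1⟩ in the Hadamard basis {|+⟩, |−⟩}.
0.652|+⟩ - 0.7583|−⟩

With |ψ⟩ = α|0⟩ + β|1⟩, the Hadamard-basis coefficients are ⟨+|ψ⟩ = (α + β)/√2 and ⟨−|ψ⟩ = (α − β)/√2.
Here α = -0.07513, β = 0.9972: (α + β)/√2 = 0.652, (α − β)/√2 = -0.7583.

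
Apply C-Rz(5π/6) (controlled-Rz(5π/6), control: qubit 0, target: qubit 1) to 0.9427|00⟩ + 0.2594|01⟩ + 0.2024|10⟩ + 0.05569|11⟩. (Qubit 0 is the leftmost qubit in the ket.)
0.9427|00⟩ + 0.2594|01⟩ + (0.05238 - 0.1955i)|10⟩ + (0.01441 + 0.05379i)|11⟩

C-Rz(5π/6) leaves the control-|0⟩ kets |00⟩, |01⟩ unchanged and applies Rz(5π/6) to qubit 1 on the control-|1⟩ pair (|10⟩, |11⟩).
Rz(5π/6) = [[e^(−iθ/2), 0], [0, e^(iθ/2)]] with e^(±iθ/2) = cos(θ/2) ± i·sin(θ/2); θ = 5π/6, cos(θ/2) ≈ 0.258819, sin(θ/2) ≈ 0.965926.
With a = amp(|10⟩) = 0.2024 and b = amp(|11⟩) = 0.05569:
new amp(|10⟩) = (0.258819 - 0.965926i)·a = (0.05238 - 0.1955i)
new amp(|11⟩) = (0.258819 + 0.965926i)·b = (0.01441 + 0.05379i)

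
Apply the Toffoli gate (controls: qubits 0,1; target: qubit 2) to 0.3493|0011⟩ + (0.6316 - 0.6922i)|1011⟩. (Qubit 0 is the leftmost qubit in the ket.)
0.3493|0011⟩ + (0.6316 - 0.6922i)|1011⟩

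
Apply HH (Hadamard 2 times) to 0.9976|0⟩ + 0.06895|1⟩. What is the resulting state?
0.9976|0⟩ + 0.06895|1⟩

H² = I, so an even number of Hadamards cancels: H^2 = I and the state is unchanged.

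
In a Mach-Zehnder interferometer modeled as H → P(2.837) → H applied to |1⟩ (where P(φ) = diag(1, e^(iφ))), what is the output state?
(0.977 - 0.15i)|0⟩ + (0.02302 + 0.15i)|1⟩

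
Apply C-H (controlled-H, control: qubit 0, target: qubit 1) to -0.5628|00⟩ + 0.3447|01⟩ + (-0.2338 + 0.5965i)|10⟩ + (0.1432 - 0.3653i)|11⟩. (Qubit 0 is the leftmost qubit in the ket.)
-0.5628|00⟩ + 0.3447|01⟩ + (-0.06406 + 0.1635i)|10⟩ + (-0.2666 + 0.6801i)|11⟩

C-H leaves the control-|0⟩ kets |00⟩, |01⟩ unchanged and applies H to qubit 1 on the control-|1⟩ pair (|10⟩, |11⟩).
H = [[1/√2, 1/√2], [1/√2, -1/√2]].
With a = amp(|10⟩) = (-0.2338 + 0.5965i) and b = amp(|11⟩) = (0.1432 - 0.3653i):
new amp(|10⟩) = (1/√2)·a + (1/√2)·b = (-0.06406 + 0.1635i)
new amp(|11⟩) = (1/√2)·a + (-1/√2)·b = (-0.2666 + 0.6801i)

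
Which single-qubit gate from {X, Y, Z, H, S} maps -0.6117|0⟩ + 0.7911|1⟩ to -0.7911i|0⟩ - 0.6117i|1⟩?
Y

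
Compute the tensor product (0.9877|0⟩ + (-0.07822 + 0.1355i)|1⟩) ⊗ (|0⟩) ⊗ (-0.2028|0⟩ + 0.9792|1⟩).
-0.2003|000⟩ + 0.9672|001⟩ + (0.01586 - 0.02748i)|100⟩ + (-0.07659 + 0.1327i)|101⟩

amp(|b₁b₂…⟩) = product of the factor amplitudes for bits b₁, b₂, …; only kets whose every factor amplitude is nonzero survive.
|000⟩: (0.9877)(1)(-0.2028) = -0.2003
|001⟩: (0.9877)(1)(0.9792) = 0.9672
|100⟩: (-0.07822 + 0.1355i)(1)(-0.2028) = (0.01586 - 0.02748i)
|101⟩: (-0.07822 + 0.1355i)(1)(0.9792) = (-0.07659 + 0.1327i)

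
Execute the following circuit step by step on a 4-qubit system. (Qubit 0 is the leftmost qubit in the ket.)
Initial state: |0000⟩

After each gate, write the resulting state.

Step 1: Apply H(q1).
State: 1/√2|0000⟩ + 1/√2|0100⟩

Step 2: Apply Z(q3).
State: 1/√2|0000⟩ + 1/√2|0100⟩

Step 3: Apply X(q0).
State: 1/√2|1000⟩ + 1/√2|1100⟩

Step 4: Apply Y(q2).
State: (1/√2)i|1010⟩ + (1/√2)i|1110⟩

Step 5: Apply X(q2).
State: (1/√2)i|1000⟩ + (1/√2)i|1100⟩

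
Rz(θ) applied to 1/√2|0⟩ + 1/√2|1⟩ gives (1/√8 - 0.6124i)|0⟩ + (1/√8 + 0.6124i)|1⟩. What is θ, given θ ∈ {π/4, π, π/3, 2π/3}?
2π/3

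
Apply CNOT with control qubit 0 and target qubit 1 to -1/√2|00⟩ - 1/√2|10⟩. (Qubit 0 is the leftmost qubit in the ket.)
-1/√2|00⟩ - 1/√2|11⟩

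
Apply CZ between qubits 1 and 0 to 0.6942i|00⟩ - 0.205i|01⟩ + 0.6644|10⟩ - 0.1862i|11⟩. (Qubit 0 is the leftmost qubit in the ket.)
0.6942i|00⟩ - 0.205i|01⟩ + 0.6644|10⟩ + 0.1862i|11⟩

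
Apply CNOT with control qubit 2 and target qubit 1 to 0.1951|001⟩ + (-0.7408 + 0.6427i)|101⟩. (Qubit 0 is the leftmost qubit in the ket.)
0.1951|011⟩ + (-0.7408 + 0.6427i)|111⟩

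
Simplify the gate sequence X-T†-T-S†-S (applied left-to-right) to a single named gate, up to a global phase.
X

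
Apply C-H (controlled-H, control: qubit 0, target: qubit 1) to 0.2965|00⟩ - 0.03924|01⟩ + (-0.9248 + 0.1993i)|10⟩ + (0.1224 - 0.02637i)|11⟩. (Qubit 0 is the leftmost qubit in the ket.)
0.2965|00⟩ - 0.03924|01⟩ + (-0.5674 + 0.1223i)|10⟩ + (-0.7405 + 0.1596i)|11⟩

C-H leaves the control-|0⟩ kets |00⟩, |01⟩ unchanged and applies H to qubit 1 on the control-|1⟩ pair (|10⟩, |11⟩).
H = [[1/√2, 1/√2], [1/√2, -1/√2]].
With a = amp(|10⟩) = (-0.9248 + 0.1993i) and b = amp(|11⟩) = (0.1224 - 0.02637i):
new amp(|10⟩) = (1/√2)·a + (1/√2)·b = (-0.5674 + 0.1223i)
new amp(|11⟩) = (1/√2)·a + (-1/√2)·b = (-0.7405 + 0.1596i)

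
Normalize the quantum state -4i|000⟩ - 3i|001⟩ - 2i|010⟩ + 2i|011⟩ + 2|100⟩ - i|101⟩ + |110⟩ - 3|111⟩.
-(1/√3)i|000⟩ - 0.433i|001⟩ - 0.2887i|010⟩ + 0.2887i|011⟩ + 0.2887|100⟩ - 0.1443i|101⟩ + 0.1443|110⟩ - 0.433|111⟩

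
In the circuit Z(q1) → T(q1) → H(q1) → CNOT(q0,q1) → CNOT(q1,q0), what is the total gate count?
5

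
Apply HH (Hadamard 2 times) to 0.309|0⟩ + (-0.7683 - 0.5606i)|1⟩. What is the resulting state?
0.309|0⟩ + (-0.7683 - 0.5606i)|1⟩

H² = I, so an even number of Hadamards cancels: H^2 = I and the state is unchanged.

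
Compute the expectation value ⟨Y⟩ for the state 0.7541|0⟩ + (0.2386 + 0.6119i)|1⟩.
0.9229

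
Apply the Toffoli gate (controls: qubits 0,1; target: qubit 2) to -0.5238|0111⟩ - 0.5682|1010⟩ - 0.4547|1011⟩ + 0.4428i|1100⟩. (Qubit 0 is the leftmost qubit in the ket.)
-0.5238|0111⟩ - 0.5682|1010⟩ - 0.4547|1011⟩ + 0.4428i|1110⟩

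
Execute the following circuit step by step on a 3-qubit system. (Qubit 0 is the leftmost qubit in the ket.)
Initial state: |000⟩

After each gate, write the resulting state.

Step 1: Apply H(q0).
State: 1/√2|000⟩ + 1/√2|100⟩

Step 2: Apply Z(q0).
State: 1/√2|000⟩ - 1/√2|100⟩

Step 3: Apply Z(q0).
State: 1/√2|000⟩ + 1/√2|100⟩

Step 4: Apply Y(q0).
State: -(1/√2)i|000⟩ + (1/√2)i|100⟩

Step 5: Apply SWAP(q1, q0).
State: -(1/√2)i|000⟩ + (1/√2)i|010⟩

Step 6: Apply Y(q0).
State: 1/√2|100⟩ - 1/√2|110⟩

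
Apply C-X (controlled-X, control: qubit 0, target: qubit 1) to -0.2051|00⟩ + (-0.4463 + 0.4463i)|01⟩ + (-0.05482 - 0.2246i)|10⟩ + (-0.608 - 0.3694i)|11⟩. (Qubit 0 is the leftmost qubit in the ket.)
-0.2051|00⟩ + (-0.4463 + 0.4463i)|01⟩ + (-0.608 - 0.3694i)|10⟩ + (-0.05482 - 0.2246i)|11⟩

C-X leaves the control-|0⟩ kets |00⟩, |01⟩ unchanged and applies X to qubit 1 on the control-|1⟩ pair (|10⟩, |11⟩).
X = [[0, 1], [1, 0]].
With a = amp(|10⟩) = (-0.05482 - 0.2246i) and b = amp(|11⟩) = (-0.608 - 0.3694i):
new amp(|10⟩) = (1)·b = (-0.608 - 0.3694i)
new amp(|11⟩) = (1)·a = (-0.05482 - 0.2246i)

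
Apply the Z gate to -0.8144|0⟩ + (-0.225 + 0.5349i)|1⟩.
-0.8144|0⟩ + (0.225 - 0.5349i)|1⟩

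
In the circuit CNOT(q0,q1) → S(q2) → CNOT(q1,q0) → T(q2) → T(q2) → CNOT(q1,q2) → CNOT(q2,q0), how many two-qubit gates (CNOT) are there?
4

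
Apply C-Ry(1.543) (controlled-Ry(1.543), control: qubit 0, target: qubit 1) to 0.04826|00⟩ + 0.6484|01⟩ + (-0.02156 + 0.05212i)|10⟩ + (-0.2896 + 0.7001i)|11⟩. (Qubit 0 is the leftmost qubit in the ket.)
0.04826|00⟩ + 0.6484|01⟩ + (0.1865 - 0.4508i)|10⟩ + (-0.2226 + 0.5382i)|11⟩

C-Ry(1.543) leaves the control-|0⟩ kets |00⟩, |01⟩ unchanged and applies Ry(1.543) to qubit 1 on the control-|1⟩ pair (|10⟩, |11⟩).
Ry(1.543) = [[cos(θ/2), −sin(θ/2)], [sin(θ/2), cos(θ/2)]]; θ = 1.543, cos(θ/2) ≈ 0.716866, sin(θ/2) ≈ 0.697211.
With a = amp(|10⟩) = (-0.02156 + 0.05212i) and b = amp(|11⟩) = (-0.2896 + 0.7001i):
new amp(|10⟩) = (0.716866)·a + (-0.697211)·b = (0.1865 - 0.4508i)
new amp(|11⟩) = (0.697211)·a + (0.716866)·b = (-0.2226 + 0.5382i)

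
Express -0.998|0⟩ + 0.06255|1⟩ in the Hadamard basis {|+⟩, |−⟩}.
-0.6615|+⟩ - 0.7499|−⟩

With |ψ⟩ = α|0⟩ + β|1⟩, the Hadamard-basis coefficients are ⟨+|ψ⟩ = (α + β)/√2 and ⟨−|ψ⟩ = (α − β)/√2.
Here α = -0.998, β = 0.06255: (α + β)/√2 = -0.6615, (α − β)/√2 = -0.7499.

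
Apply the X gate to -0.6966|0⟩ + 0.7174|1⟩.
0.7174|0⟩ - 0.6966|1⟩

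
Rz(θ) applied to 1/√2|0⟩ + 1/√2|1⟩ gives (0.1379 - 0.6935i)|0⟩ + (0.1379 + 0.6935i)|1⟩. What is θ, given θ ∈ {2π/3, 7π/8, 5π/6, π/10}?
7π/8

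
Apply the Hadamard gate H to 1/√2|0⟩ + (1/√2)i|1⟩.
(1/2 + (1/2)i)|0⟩ + (1/2 - (1/2)i)|1⟩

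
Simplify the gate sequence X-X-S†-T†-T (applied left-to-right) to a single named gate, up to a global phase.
S†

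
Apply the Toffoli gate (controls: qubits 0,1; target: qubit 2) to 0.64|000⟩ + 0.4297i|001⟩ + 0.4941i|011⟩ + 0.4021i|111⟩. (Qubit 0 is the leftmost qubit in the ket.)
0.64|000⟩ + 0.4297i|001⟩ + 0.4941i|011⟩ + 0.4021i|110⟩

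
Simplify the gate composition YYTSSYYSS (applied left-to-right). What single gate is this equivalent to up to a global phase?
T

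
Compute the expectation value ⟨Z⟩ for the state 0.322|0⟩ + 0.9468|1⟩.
-0.7927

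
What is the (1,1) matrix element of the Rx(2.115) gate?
0.4911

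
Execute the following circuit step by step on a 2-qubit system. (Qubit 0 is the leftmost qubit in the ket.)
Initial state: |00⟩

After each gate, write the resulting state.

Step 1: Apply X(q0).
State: |10⟩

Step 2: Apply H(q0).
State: 1/√2|00⟩ - 1/√2|10⟩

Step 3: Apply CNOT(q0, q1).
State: 1/√2|00⟩ - 1/√2|11⟩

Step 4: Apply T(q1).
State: 1/√2|00⟩ + (-1/2 - (1/2)i)|11⟩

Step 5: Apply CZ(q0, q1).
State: 1/√2|00⟩ + (1/2 + (1/2)i)|11⟩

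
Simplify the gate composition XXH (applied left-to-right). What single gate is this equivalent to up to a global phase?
H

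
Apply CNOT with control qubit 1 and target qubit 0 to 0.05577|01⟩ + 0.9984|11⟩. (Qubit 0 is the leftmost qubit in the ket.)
0.9984|01⟩ + 0.05577|11⟩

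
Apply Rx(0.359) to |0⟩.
0.9839|0⟩ - 0.1785i|1⟩

Rx(0.359) = [[cos(θ/2), −i·sin(θ/2)], [−i·sin(θ/2), cos(θ/2)]]; θ = 0.359, cos(θ/2) ≈ 0.983933, sin(θ/2) ≈ 0.178538.
With a = amp(|0⟩) = 1 and b = amp(|1⟩) = 0:
new amp(|0⟩) = (0.983933)·a + (-0.178538i)·b = 0.9839
new amp(|1⟩) = (-0.178538i)·a + (0.983933)·b = -0.1785i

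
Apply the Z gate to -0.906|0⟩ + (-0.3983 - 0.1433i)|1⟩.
-0.906|0⟩ + (0.3983 + 0.1433i)|1⟩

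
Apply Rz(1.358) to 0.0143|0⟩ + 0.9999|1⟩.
(0.01113 - 0.008981i)|0⟩ + (0.7781 + 0.628i)|1⟩

Rz(1.358) = [[e^(−iθ/2), 0], [0, e^(iθ/2)]] with e^(±iθ/2) = cos(θ/2) ± i·sin(θ/2); θ = 1.358, cos(θ/2) ≈ 0.778201, sin(θ/2) ≈ 0.628015.
With a = amp(|0⟩) = 0.0143 and b = amp(|1⟩) = 0.9999:
new amp(|0⟩) = (0.778201 - 0.628015i)·a = (0.01113 - 0.008981i)
new amp(|1⟩) = (0.778201 + 0.628015i)·b = (0.7781 + 0.628i)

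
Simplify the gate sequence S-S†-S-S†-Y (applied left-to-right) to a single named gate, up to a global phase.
Y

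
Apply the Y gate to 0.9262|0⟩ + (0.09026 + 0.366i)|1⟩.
(0.366 - 0.09026i)|0⟩ + 0.9262i|1⟩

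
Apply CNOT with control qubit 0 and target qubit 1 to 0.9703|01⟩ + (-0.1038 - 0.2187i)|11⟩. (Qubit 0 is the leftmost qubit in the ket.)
0.9703|01⟩ + (-0.1038 - 0.2187i)|10⟩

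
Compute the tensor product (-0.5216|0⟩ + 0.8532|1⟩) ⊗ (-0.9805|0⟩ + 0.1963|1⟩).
0.5114|00⟩ - 0.1024|01⟩ - 0.8366|10⟩ + 0.1675|11⟩

amp(|b₁b₂…⟩) = product of the factor amplitudes for bits b₁, b₂, …; only kets whose every factor amplitude is nonzero survive.
|00⟩: (-0.5216)(-0.9805) = 0.5114
|01⟩: (-0.5216)(0.1963) = -0.1024
|10⟩: (0.8532)(-0.9805) = -0.8366
|11⟩: (0.8532)(0.1963) = 0.1675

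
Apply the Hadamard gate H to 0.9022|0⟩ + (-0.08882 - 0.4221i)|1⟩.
(0.5751 - 0.2985i)|0⟩ + (0.7008 + 0.2985i)|1⟩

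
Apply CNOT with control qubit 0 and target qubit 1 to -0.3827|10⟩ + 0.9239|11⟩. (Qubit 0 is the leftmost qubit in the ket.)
0.9239|10⟩ - 0.3827|11⟩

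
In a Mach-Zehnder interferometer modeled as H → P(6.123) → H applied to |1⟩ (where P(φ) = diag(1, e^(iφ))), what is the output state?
(0.006401 + 0.07975i)|0⟩ + (0.9936 - 0.07975i)|1⟩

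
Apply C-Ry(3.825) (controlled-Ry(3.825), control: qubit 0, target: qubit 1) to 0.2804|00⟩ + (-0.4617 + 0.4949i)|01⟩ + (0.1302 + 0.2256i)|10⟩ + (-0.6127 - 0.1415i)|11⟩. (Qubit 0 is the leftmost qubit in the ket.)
0.2804|00⟩ + (-0.4617 + 0.4949i)|01⟩ + (0.5336 + 0.05772i)|10⟩ + (0.328 + 0.26i)|11⟩

C-Ry(3.825) leaves the control-|0⟩ kets |00⟩, |01⟩ unchanged and applies Ry(3.825) to qubit 1 on the control-|1⟩ pair (|10⟩, |11⟩).
Ry(3.825) = [[cos(θ/2), −sin(θ/2)], [sin(θ/2), cos(θ/2)]]; θ = 3.825, cos(θ/2) ≈ -0.335093, sin(θ/2) ≈ 0.942185.
With a = amp(|10⟩) = (0.1302 + 0.2256i) and b = amp(|11⟩) = (-0.6127 - 0.1415i):
new amp(|10⟩) = (-0.335093)·a + (-0.942185)·b = (0.5336 + 0.05772i)
new amp(|11⟩) = (0.942185)·a + (-0.335093)·b = (0.328 + 0.26i)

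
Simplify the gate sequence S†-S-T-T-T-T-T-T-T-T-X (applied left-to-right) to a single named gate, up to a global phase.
X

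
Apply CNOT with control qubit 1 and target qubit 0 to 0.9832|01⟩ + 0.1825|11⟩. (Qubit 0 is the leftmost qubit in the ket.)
0.1825|01⟩ + 0.9832|11⟩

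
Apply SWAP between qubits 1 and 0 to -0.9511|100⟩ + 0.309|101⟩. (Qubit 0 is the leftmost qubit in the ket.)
-0.9511|010⟩ + 0.309|011⟩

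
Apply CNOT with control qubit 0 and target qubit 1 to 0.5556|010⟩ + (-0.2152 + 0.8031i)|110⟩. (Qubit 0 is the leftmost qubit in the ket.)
0.5556|010⟩ + (-0.2152 + 0.8031i)|100⟩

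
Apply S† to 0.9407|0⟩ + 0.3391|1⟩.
0.9407|0⟩ - 0.3391i|1⟩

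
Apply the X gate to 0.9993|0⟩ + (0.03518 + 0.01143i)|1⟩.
(0.03518 + 0.01143i)|0⟩ + 0.9993|1⟩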